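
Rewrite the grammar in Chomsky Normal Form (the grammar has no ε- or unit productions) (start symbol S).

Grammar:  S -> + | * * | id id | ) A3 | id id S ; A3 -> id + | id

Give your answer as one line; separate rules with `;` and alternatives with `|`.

Introduce a nonterminal for each terminal appearing in a rule of length ≥ 2: X1 → *, X2 → id, X3 → ), X4 → +.
Binarize each right-hand side of length ≥ 3 by chaining fresh nonterminals (Y1, Y2, …): affected rules were S → X2 X2 S.

S -> + | X1 X1 | X2 X2 | X3 A3 | X2 Y1; A3 -> X2 X4 | id; X1 -> *; X2 -> id; X3 -> ); X4 -> +; Y1 -> X2 S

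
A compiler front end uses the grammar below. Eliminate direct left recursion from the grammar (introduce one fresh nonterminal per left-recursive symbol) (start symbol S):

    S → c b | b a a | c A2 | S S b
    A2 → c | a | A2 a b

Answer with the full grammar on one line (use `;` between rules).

S → c b S' | b a a S' | c A2 S'; A2 → c A2' | a A2'; S' → S b S' | ε; A2' → a b A2' | ε

Left recursion appears on S, A2.
For S: α = {S b}, β = {c b, b a a, c A2}. Rewrite as S → β S' and S' → α S' | ε.
For A2: α = {a b}, β = {c, a}. Rewrite as A2 → β A2' and A2' → α A2' | ε.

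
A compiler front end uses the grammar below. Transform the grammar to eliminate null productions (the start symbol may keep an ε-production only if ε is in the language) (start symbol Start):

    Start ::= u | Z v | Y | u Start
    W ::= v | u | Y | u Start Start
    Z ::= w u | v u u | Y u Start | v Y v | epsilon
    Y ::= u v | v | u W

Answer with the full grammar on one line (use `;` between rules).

Start ::= u | Z v | v | Y | u Start; W ::= v | u | Y | u Start Start; Z ::= w u | v u u | Y u Start | v Y v; Y ::= u v | v | u W

Nullable set = {Z}.
ε ∉ L(G), so no ε-production is kept.
Expand every rule over subsets of its nullable positions: Start → Z v gives Z v | v.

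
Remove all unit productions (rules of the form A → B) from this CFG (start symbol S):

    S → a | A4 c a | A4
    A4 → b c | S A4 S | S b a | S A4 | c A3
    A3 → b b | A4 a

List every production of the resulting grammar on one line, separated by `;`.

Unit pairs: S ⇒* {A4}.
For every A with A ⇒* B via unit rules, add B's non-unit alternatives to A; then delete every rule of the form X → Y.

S → b c | S A4 S | S b a | S A4 | c A3 | a | A4 c a; A4 → b c | S A4 S | S b a | S A4 | c A3; A3 → b b | A4 a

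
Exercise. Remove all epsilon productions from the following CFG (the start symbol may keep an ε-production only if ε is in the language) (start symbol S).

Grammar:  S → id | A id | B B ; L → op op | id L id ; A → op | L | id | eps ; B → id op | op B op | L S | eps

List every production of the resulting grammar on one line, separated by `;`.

S → id | A id | B B | B | eps; L → op op | id L id; A → op | L | id; B → id op | op B op | op op | L S | L

Nullable set = {A, B, S}.
ε ∈ L(G) since S is nullable, so keep S → ε.
Expand every rule over subsets of its nullable positions: S → B B gives B B | B. B → op B op gives op B op | op op. B → L S gives L S | L.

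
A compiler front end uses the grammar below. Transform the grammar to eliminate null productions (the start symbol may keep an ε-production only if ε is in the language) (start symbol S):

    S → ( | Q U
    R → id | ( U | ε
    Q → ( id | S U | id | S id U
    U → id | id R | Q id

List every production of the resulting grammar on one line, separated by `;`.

S → ( | Q U; R → id | ( U; Q → ( id | S U | id | S id U; U → id | id R | Q id

Nullable set = {R}.
ε ∉ L(G), so no ε-production is kept.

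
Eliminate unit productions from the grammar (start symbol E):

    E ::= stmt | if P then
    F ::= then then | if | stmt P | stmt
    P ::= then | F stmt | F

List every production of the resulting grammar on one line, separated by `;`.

Unit pairs: P ⇒* {F}.
For every A with A ⇒* B via unit rules, add B's non-unit alternatives to A; then delete every rule of the form X → Y.

E ::= stmt | if P then; F ::= then then | if | stmt P | stmt; P ::= then then | if | stmt P | stmt | then | F stmt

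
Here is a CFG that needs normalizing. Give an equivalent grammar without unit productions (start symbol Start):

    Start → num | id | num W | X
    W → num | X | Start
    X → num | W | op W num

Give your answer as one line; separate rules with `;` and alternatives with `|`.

Unit pairs: Start ⇒* {W, X}; W ⇒* {Start, X}; X ⇒* {Start, W}.
For every A with A ⇒* B via unit rules, add B's non-unit alternatives to A; then delete every rule of the form X → Y.

Start → num | id | num W | op W num; W → num | id | num W | op W num; X → num | id | num W | op W num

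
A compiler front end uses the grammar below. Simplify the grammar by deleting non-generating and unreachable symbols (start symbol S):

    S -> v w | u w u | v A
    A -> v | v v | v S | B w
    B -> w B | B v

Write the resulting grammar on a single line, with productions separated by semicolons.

S -> v w | u w u | v A; A -> v | v v | v S

Generating nonterminals: {A, S}.
Reachable from S after that: {A, S}.
Removed useless symbols: {B} and every production mentioning them.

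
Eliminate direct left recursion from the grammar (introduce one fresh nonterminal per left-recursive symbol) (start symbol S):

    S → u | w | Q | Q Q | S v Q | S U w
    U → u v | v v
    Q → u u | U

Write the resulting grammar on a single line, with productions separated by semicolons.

S → u S' | w S' | Q S' | Q Q S'; U → u v | v v; Q → u u | U; S' → v Q S' | U w S' | ε

Left recursion appears on S.
For S: α = {v Q, U w}, β = {u, w, Q, Q Q}. Rewrite as S → β S' and S' → α S' | ε.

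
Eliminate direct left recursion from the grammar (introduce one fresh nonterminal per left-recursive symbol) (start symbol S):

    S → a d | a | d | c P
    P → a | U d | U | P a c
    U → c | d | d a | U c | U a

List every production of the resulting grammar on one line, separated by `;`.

Directly left-recursive nonterminals: P, U.
For P: α = {a c}, β = {a, U d, U}. Rewrite as P → β P' and P' → α P' | ε.
For U: α = {c, a}, β = {c, d, d a}. Rewrite as U → β U' and U' → α U' | ε.

S → a d | a | d | c P; P → a P' | U d P' | U P'; U → c U' | d U' | d a U'; P' → a c P' | ε; U' → c U' | a U' | ε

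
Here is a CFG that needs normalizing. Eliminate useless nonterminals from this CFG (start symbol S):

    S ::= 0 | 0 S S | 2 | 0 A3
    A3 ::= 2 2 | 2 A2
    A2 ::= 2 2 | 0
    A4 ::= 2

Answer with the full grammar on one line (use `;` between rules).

S ::= 0 | 0 S S | 2 | 0 A3; A3 ::= 2 2 | 2 A2; A2 ::= 2 2 | 0

Generating nonterminals: {A2, A3, A4, S}.
Reachable from S after that: {A2, A3, S}.
Removed useless symbols: {A4} and every production mentioning them.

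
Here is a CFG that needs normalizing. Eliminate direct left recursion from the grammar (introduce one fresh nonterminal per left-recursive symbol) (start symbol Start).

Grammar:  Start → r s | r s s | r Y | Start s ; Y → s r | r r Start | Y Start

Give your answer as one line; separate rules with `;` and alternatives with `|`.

Directly left-recursive nonterminals: Start, Y.
For Start: α = {s}, β = {r s, r s s, r Y}. Rewrite as Start → β Start1 and Start1 → α Start1 | ε.
For Y: α = {Start}, β = {s r, r r Start}. Rewrite as Y → β Y1 and Y1 → α Y1 | ε.

Start → r s Start1 | r s s Start1 | r Y Start1; Y → s r Y1 | r r Start Y1; Start1 → s Start1 | eps; Y1 → Start Y1 | eps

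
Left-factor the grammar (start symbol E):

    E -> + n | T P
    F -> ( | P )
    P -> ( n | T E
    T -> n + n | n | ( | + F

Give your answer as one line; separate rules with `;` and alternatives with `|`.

E -> + n | T P; F -> ( | P ); P -> ( n | T E; T -> ( | + F | n T'; T' -> + n | ε

T has alternatives sharing prefix 'n': factor to T → n T' with T' → + n | ε.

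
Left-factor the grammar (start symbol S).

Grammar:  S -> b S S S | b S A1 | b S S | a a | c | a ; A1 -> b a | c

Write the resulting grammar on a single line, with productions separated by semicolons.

S -> c | b S S' | a S''; A1 -> b a | c; S' -> A1 | S S'''; S'' -> a | ε; S''' -> S | ε

S has alternatives sharing prefix 'b S': factor to S → b S S' with S' → S S | A1 | S.
S has alternatives sharing prefix 'a': factor to S → a S'' with S'' → a | ε.
S' has alternatives sharing prefix 'S': factor to S' → S S''' with S''' → S | ε.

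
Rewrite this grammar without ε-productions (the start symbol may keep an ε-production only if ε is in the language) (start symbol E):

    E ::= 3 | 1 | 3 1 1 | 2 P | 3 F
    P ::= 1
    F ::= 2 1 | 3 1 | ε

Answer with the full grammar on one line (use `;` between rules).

E ::= 3 | 1 | 3 1 1 | 2 P | 3 F; P ::= 1; F ::= 2 1 | 3 1

Nullable set = {F}.
ε ∉ L(G), so no ε-production is kept.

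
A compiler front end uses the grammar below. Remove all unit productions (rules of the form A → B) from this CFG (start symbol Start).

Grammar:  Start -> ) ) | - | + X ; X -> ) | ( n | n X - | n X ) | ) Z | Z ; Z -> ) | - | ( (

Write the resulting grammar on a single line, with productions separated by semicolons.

Start -> ) ) | - | + X; X -> ) | - | ( ( | ( n | n X - | n X ) | ) Z; Z -> ) | - | ( (

Unit pairs: X ⇒* {Z}.
Replace each nonterminal's rules with the union of the non-unit rules of every nonterminal it unit-derives.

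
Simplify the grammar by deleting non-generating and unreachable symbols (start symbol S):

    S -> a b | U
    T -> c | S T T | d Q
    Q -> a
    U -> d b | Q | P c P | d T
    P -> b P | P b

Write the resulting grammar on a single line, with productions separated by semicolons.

S -> a b | U; T -> c | S T T | d Q; Q -> a; U -> d b | Q | d T

Generating nonterminals: {Q, S, T, U}.
Reachable from S after that: {Q, S, T, U}.
Removed useless symbols: {P} and every production mentioning them.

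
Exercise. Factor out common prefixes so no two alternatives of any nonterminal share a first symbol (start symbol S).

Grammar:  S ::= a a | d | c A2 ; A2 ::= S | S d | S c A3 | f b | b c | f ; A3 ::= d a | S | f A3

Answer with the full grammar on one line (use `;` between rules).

A2 has alternatives sharing prefix 'S': factor to A2 → S A2' with A2' → ε | d | c A3.
A2 has alternatives sharing prefix 'f': factor to A2 → f A2'' with A2'' → b | ε.

S ::= a a | d | c A2; A2 ::= b c | S A2' | f A2''; A3 ::= d a | S | f A3; A2' ::= epsilon | d | c A3; A2'' ::= b | epsilon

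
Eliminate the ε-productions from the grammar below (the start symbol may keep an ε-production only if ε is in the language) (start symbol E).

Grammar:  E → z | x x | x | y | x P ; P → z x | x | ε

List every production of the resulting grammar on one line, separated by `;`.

E → z | x x | x | y | x P; P → z x | x

Nullable nonterminals: {P}.
ε ∉ L(G), so no ε-production is kept.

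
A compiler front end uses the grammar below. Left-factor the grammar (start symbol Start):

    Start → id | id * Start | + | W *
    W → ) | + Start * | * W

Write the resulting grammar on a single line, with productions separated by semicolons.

Start has alternatives sharing prefix 'id': factor to Start → id Start1 with Start1 → ε | * Start.

Start → + | W * | id Start1; W → ) | + Start * | * W; Start1 → ε | * Start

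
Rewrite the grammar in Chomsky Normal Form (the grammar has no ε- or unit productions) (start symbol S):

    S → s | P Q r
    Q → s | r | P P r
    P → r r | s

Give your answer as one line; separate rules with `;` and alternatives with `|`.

S → s | P Y1; Q → s | r | P Y2; P → X1 X1 | s; X1 → r; Y1 → Q X1; Y2 → P X1

Introduce a nonterminal for each terminal appearing in a rule of length ≥ 2: X1 → r.
Binarize each right-hand side of length ≥ 3 by chaining fresh nonterminals (Y1, Y2, …): affected rules were S → P Q X1; Q → P P X1.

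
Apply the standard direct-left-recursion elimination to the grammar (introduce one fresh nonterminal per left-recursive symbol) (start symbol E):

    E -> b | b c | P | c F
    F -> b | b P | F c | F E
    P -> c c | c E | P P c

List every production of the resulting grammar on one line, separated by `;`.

E -> b | b c | P | c F; F -> b F' | b P F'; P -> c c P' | c E P'; F' -> c F' | E F' | ε; P' -> P c P' | ε

Directly left-recursive nonterminals: F, P.
For F: α = {c, E}, β = {b, b P}. Rewrite as F → β F' and F' → α F' | ε.
For P: α = {P c}, β = {c c, c E}. Rewrite as P → β P' and P' → α P' | ε.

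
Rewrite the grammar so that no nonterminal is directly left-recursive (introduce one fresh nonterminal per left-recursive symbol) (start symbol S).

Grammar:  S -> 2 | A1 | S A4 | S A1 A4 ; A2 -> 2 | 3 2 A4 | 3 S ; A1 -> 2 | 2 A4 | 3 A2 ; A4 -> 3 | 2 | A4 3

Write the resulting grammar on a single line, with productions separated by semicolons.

S, A4 are directly left-recursive.
For S: α = {A4, A1 A4}, β = {2, A1}. Rewrite as S → β S' and S' → α S' | ε.
For A4: α = {3}, β = {3, 2}. Rewrite as A4 → β A4' and A4' → α A4' | ε.

S -> 2 S' | A1 S'; A2 -> 2 | 3 2 A4 | 3 S; A1 -> 2 | 2 A4 | 3 A2; A4 -> 3 A4' | 2 A4'; S' -> A4 S' | A1 A4 S' | ε; A4' -> 3 A4' | ε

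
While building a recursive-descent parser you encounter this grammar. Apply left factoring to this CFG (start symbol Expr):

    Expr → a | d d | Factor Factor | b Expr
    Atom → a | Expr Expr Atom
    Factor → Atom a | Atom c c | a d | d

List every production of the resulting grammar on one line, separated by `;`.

Expr → a | d d | Factor Factor | b Expr; Atom → a | Expr Expr Atom; Factor → a d | d | Atom Factor1; Factor1 → a | c c

Factor has alternatives sharing prefix 'Atom': factor to Factor → Atom Factor1 with Factor1 → a | c c.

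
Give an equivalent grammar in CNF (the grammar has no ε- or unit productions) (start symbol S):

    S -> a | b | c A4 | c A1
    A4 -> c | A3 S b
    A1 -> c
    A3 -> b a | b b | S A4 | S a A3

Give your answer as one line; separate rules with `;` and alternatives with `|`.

S -> a | b | X1 A4 | X1 A1; A4 -> c | A3 Y1; A1 -> c; A3 -> X2 X3 | X2 X2 | S A4 | S Y2; X1 -> c; X2 -> b; X3 -> a; Y1 -> S X2; Y2 -> X3 A3

Introduce a nonterminal for each terminal appearing in a rule of length ≥ 2: X1 → c, X2 → b, X3 → a.
Binarize each right-hand side of length ≥ 3 by chaining fresh nonterminals (Y1, Y2, …): affected rules were A4 → A3 S X2; A3 → S X3 A3.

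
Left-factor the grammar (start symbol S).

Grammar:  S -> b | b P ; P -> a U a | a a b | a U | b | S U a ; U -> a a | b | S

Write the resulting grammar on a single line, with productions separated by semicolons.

S -> b S'; P -> b | S U a | a P'; U -> a a | b | S; S' -> ε | P; P' -> a b | U P''; P'' -> a | ε

S has alternatives sharing prefix 'b': factor to S → b S' with S' → ε | P.
P has alternatives sharing prefix 'a': factor to P → a P' with P' → U a | a b | U.
P' has alternatives sharing prefix 'U': factor to P' → U P'' with P'' → a | ε.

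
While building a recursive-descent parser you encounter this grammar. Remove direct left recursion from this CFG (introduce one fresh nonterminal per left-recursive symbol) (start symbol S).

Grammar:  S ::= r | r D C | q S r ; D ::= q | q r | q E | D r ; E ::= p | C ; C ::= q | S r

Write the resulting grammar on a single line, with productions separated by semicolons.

Left recursion appears on D.
For D: α = {r}, β = {q, q r, q E}. Rewrite as D → β D' and D' → α D' | ε.

S ::= r | r D C | q S r; D ::= q D' | q r D' | q E D'; E ::= p | C; C ::= q | S r; D' ::= r D' | ε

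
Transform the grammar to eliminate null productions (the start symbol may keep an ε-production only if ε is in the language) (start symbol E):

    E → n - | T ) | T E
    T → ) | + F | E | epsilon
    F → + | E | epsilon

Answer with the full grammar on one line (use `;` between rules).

E → n - | T ) | ) | T E; T → ) | + F | + | E; F → + | E

Nullable set = {F, T}.
ε ∉ L(G), so no ε-production is kept.
Add the nullable-subset variants: E → T ) gives T ) | ). T → + F gives + F | +.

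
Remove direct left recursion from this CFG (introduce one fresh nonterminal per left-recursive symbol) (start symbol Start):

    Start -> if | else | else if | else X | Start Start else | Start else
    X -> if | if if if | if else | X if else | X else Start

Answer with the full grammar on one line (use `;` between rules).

Start, X are directly left-recursive.
For Start: α = {Start else, else}, β = {if, else, else if, else X}. Rewrite as Start → β Start1 and Start1 → α Start1 | ε.
For X: α = {if else, else Start}, β = {if, if if if, if else}. Rewrite as X → β X1 and X1 → α X1 | ε.

Start -> if Start1 | else Start1 | else if Start1 | else X Start1; X -> if X1 | if if if X1 | if else X1; Start1 -> Start else Start1 | else Start1 | eps; X1 -> if else X1 | else Start X1 | eps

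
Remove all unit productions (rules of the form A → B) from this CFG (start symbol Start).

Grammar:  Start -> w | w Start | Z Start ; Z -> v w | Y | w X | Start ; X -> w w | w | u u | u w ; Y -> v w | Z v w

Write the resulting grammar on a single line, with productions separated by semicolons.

Start -> w | w Start | Z Start; Z -> v w | w X | w | w Start | Z Start | Z v w; X -> w w | w | u u | u w; Y -> v w | Z v w

Unit pairs: Z ⇒* {Start, Y}.
For every A with A ⇒* B via unit rules, add B's non-unit alternatives to A; then delete every rule of the form X → Y.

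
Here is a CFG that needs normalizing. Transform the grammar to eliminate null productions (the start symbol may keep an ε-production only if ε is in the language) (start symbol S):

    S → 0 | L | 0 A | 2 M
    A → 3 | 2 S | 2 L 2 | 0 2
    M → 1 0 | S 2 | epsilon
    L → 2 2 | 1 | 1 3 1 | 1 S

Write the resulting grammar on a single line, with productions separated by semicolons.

The nullable symbols are {M}.
ε ∉ L(G), so no ε-production is kept.
For each production, add variants omitting each subset of nullable occurrences: S → 2 M gives 2 M | 2.

S → 0 | L | 0 A | 2 M | 2; A → 3 | 2 S | 2 L 2 | 0 2; M → 1 0 | S 2; L → 2 2 | 1 | 1 3 1 | 1 S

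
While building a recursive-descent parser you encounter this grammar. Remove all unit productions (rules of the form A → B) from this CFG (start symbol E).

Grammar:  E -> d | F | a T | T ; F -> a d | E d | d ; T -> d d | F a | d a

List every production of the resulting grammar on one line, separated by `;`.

E -> d | a T | a d | E d | d d | F a | d a; F -> a d | E d | d; T -> d d | F a | d a

Unit pairs: E ⇒* {F, T}.
Replace each nonterminal's rules with the union of the non-unit rules of every nonterminal it unit-derives.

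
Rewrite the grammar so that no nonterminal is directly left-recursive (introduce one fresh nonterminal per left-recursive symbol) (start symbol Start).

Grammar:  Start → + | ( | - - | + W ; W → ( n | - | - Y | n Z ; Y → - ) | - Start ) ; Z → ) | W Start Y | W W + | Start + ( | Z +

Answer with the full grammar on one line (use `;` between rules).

Directly left-recursive nonterminal: Z.
For Z: α = {+}, β = {), W Start Y, W W +, Start + (}. Rewrite as Z → β Z1 and Z1 → α Z1 | ε.

Start → + | ( | - - | + W; W → ( n | - | - Y | n Z; Y → - ) | - Start ); Z → ) Z1 | W Start Y Z1 | W W + Z1 | Start + ( Z1; Z1 → + Z1 | ε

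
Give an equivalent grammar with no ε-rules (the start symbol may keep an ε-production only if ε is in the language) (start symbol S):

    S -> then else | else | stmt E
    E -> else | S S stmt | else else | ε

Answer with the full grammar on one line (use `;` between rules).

S -> then else | else | stmt E | stmt; E -> else | S S stmt | else else

Nullable nonterminals: {E}.
ε ∉ L(G), so no ε-production is kept.
Expand every rule over subsets of its nullable positions: S → stmt E gives stmt E | stmt.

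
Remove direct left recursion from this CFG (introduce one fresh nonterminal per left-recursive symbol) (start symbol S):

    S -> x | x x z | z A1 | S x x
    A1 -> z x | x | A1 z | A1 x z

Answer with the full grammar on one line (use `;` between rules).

S -> x S' | x x z S' | z A1 S'; A1 -> z x A1' | x A1'; S' -> x x S' | epsilon; A1' -> z A1' | x z A1' | epsilon

Left recursion appears on S, A1.
For S: α = {x x}, β = {x, x x z, z A1}. Rewrite as S → β S' and S' → α S' | ε.
For A1: α = {z, x z}, β = {z x, x}. Rewrite as A1 → β A1' and A1' → α A1' | ε.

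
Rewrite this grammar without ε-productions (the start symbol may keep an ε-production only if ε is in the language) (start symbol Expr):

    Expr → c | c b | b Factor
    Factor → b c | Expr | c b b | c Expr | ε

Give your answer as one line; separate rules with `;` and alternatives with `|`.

Nullable nonterminals: {Factor}.
ε ∉ L(G), so no ε-production is kept.
Expand every rule over subsets of its nullable positions: Expr → b Factor gives b Factor | b.

Expr → c | c b | b Factor | b; Factor → b c | Expr | c b b | c Expr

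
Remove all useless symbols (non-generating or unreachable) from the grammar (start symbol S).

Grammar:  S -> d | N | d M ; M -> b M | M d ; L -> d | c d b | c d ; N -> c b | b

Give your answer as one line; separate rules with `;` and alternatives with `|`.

Generating nonterminals: {L, N, S}.
Reachable from S after that: {N, S}.
Removed useless symbols: {L, M} and every production mentioning them.

S -> d | N; N -> c b | b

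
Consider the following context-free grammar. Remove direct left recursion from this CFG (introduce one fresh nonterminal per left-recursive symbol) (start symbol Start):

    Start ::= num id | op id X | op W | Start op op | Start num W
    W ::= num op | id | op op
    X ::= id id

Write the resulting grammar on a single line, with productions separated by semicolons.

Left recursion appears on Start.
For Start: α = {op op, num W}, β = {num id, op id X, op W}. Rewrite as Start → β Start1 and Start1 → α Start1 | ε.

Start ::= num id Start1 | op id X Start1 | op W Start1; W ::= num op | id | op op; X ::= id id; Start1 ::= op op Start1 | num W Start1 | ε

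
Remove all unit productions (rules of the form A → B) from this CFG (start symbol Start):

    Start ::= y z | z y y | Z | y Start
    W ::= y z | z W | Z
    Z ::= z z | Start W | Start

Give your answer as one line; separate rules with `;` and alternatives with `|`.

Unit pairs: Start ⇒* {Z}; W ⇒* {Start, Z}; Z ⇒* {Start}.
Replace each nonterminal's rules with the union of the non-unit rules of every nonterminal it unit-derives.

Start ::= z z | Start W | y z | z y y | y Start; W ::= z z | Start W | y z | z y y | y Start | z W; Z ::= z z | Start W | y z | z y y | y Start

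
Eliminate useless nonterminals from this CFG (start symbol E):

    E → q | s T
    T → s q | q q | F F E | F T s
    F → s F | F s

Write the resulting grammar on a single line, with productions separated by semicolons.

E → q | s T; T → s q | q q

Generating nonterminals: {E, T}.
Reachable from E after that: {E, T}.
Removed useless symbols: {F} and every production mentioning them.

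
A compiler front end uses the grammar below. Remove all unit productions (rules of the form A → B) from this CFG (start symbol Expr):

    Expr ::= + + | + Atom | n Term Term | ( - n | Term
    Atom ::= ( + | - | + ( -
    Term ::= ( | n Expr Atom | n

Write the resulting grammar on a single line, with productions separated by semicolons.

Unit pairs: Expr ⇒* {Term}.
For every A with A ⇒* B via unit rules, add B's non-unit alternatives to A; then delete every rule of the form X → Y.

Expr ::= ( | n Expr Atom | n | + + | + Atom | n Term Term | ( - n; Atom ::= ( + | - | + ( -; Term ::= ( | n Expr Atom | n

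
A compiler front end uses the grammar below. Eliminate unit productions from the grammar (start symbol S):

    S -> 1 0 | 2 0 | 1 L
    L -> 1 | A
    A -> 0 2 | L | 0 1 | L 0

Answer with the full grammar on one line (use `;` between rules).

S -> 1 0 | 2 0 | 1 L; L -> 1 | 0 2 | 0 1 | L 0; A -> 1 | 0 2 | 0 1 | L 0

Unit pairs: A ⇒* {L}; L ⇒* {A}.
Replace each nonterminal's rules with the union of the non-unit rules of every nonterminal it unit-derives.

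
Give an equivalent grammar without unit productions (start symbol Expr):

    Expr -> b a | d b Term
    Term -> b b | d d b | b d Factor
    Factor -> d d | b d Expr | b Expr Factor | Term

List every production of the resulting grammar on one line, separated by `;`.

Expr -> b a | d b Term; Term -> b b | d d b | b d Factor; Factor -> b b | d d b | b d Factor | d d | b d Expr | b Expr Factor

Unit pairs: Factor ⇒* {Term}.
For every A with A ⇒* B via unit rules, add B's non-unit alternatives to A; then delete every rule of the form X → Y.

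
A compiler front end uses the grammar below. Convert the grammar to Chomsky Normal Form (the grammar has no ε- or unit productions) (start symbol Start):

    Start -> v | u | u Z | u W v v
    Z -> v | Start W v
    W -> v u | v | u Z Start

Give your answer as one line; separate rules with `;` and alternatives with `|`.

Start -> v | u | X1 Z | X1 Y1; Z -> v | Start Y3; W -> X2 X1 | v | X1 Y4; X1 -> u; X2 -> v; Y1 -> W Y2; Y2 -> X2 X2; Y3 -> W X2; Y4 -> Z Start

Introduce a nonterminal for each terminal appearing in a rule of length ≥ 2: X1 → u, X2 → v.
Binarize each right-hand side of length ≥ 3 by chaining fresh nonterminals (Y1, Y2, …): affected rules were Start → X1 W X2 X2; Z → Start W X2; W → X1 Z Start.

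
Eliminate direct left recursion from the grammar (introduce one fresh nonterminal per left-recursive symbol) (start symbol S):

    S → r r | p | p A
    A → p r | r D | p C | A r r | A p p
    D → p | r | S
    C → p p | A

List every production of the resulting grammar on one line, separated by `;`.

S → r r | p | p A; A → p r A' | r D A' | p C A'; D → p | r | S; C → p p | A; A' → r r A' | p p A' | ε

Directly left-recursive nonterminal: A.
For A: α = {r r, p p}, β = {p r, r D, p C}. Rewrite as A → β A' and A' → α A' | ε.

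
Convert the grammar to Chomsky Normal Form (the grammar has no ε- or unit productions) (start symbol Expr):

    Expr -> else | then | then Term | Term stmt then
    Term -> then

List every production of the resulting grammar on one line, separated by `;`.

Expr -> else | then | X1 Term | Term Y1; Term -> then; X1 -> then; X2 -> stmt; Y1 -> X2 X1

Introduce a nonterminal for each terminal appearing in a rule of length ≥ 2: X1 → then, X2 → stmt.
Binarize each right-hand side of length ≥ 3 by chaining fresh nonterminals (Y1, Y2, …): affected rules were Expr → Term X2 X1.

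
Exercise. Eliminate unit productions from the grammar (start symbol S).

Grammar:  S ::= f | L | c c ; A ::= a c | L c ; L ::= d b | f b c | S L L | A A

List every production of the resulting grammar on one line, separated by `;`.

S ::= d b | f b c | S L L | A A | f | c c; A ::= a c | L c; L ::= d b | f b c | S L L | A A

Unit pairs: S ⇒* {L}.
For every A with A ⇒* B via unit rules, add B's non-unit alternatives to A; then delete every rule of the form X → Y.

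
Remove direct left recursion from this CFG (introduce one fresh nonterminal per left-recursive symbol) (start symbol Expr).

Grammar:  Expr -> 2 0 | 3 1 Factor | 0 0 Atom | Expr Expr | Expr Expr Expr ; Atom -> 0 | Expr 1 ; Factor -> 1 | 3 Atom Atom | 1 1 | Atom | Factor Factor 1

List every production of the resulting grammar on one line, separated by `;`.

Left recursion appears on Expr, Factor.
For Expr: α = {Expr, Expr Expr}, β = {2 0, 3 1 Factor, 0 0 Atom}. Rewrite as Expr → β Expr1 and Expr1 → α Expr1 | ε.
For Factor: α = {Factor 1}, β = {1, 3 Atom Atom, 1 1, Atom}. Rewrite as Factor → β Factor1 and Factor1 → α Factor1 | ε.

Expr -> 2 0 Expr1 | 3 1 Factor Expr1 | 0 0 Atom Expr1; Atom -> 0 | Expr 1; Factor -> 1 Factor1 | 3 Atom Atom Factor1 | 1 1 Factor1 | Atom Factor1; Expr1 -> Expr Expr1 | Expr Expr Expr1 | ε; Factor1 -> Factor 1 Factor1 | ε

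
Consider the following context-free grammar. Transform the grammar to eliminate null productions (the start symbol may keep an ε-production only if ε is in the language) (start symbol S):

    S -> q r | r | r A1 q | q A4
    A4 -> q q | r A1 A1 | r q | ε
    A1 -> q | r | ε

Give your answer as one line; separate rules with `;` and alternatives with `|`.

S -> q r | r | r A1 q | r q | q A4 | q; A4 -> q q | r A1 A1 | r A1 | r | r q; A1 -> q | r

Nullable set = {A1, A4}.
ε ∉ L(G), so no ε-production is kept.
Add the nullable-subset variants: S → r A1 q gives r A1 q | r q. S → q A4 gives q A4 | q. A4 → r A1 A1 gives r A1 A1 | r A1 | r.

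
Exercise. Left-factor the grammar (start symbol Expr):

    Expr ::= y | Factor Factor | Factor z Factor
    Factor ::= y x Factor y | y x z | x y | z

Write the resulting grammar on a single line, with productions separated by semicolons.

Expr has alternatives sharing prefix 'Factor': factor to Expr → Factor Expr1 with Expr1 → Factor | z Factor.
Factor has alternatives sharing prefix 'y x': factor to Factor → y x Factor1 with Factor1 → Factor y | z.

Expr ::= y | Factor Expr1; Factor ::= x y | z | y x Factor1; Expr1 ::= Factor | z Factor; Factor1 ::= Factor y | z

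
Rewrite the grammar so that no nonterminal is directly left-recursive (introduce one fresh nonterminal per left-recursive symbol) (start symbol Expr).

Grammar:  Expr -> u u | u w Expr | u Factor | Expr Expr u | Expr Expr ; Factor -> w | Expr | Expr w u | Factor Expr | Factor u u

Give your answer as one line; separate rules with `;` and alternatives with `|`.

Left recursion appears on Expr, Factor.
For Expr: α = {Expr u, Expr}, β = {u u, u w Expr, u Factor}. Rewrite as Expr → β Expr1 and Expr1 → α Expr1 | ε.
For Factor: α = {Expr, u u}, β = {w, Expr, Expr w u}. Rewrite as Factor → β Factor1 and Factor1 → α Factor1 | ε.

Expr -> u u Expr1 | u w Expr Expr1 | u Factor Expr1; Factor -> w Factor1 | Expr Factor1 | Expr w u Factor1; Expr1 -> Expr u Expr1 | Expr Expr1 | ε; Factor1 -> Expr Factor1 | u u Factor1 | ε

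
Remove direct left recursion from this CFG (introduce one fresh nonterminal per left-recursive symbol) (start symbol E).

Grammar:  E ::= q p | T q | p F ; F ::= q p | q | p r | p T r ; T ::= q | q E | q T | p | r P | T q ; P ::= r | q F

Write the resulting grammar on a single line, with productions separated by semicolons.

E ::= q p | T q | p F; F ::= q p | q | p r | p T r; T ::= q T' | q E T' | q T T' | p T' | r P T'; P ::= r | q F; T' ::= q T' | ε

Left recursion appears on T.
For T: α = {q}, β = {q, q E, q T, p, r P}. Rewrite as T → β T' and T' → α T' | ε.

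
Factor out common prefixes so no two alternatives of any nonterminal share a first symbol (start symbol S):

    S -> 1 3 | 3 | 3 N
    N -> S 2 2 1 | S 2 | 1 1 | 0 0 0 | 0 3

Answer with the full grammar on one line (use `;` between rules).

S has alternatives sharing prefix '3': factor to S → 3 S' with S' → ε | N.
N has alternatives sharing prefix 'S 2': factor to N → S 2 N' with N' → 2 1 | ε.
N has alternatives sharing prefix '0': factor to N → 0 N'' with N'' → 0 0 | 3.

S -> 1 3 | 3 S'; N -> 1 1 | S 2 N' | 0 N''; S' -> eps | N; N' -> 2 1 | eps; N'' -> 0 0 | 3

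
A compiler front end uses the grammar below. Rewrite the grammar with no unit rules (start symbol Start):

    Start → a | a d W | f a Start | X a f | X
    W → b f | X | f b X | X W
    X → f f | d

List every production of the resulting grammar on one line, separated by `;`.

Unit pairs: Start ⇒* {X}; W ⇒* {X}.
For each unit pair (A, B), copy every non-unit production of B to A, then drop all unit productions.

Start → a | a d W | f a Start | X a f | f f | d; W → f f | d | b f | f b X | X W; X → f f | d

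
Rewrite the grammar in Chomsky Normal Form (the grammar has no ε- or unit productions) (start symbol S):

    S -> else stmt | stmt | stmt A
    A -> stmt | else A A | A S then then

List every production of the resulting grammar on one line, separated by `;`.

S -> X1 X2 | stmt | X2 A; A -> stmt | X1 Y1 | A Y2; X1 -> else; X2 -> stmt; X3 -> then; Y1 -> A A; Y2 -> S Y3; Y3 -> X3 X3

Introduce a nonterminal for each terminal appearing in a rule of length ≥ 2: X1 → else, X2 → stmt, X3 → then.
Binarize each right-hand side of length ≥ 3 by chaining fresh nonterminals (Y1, Y2, …): affected rules were A → X1 A A; A → A S X3 X3.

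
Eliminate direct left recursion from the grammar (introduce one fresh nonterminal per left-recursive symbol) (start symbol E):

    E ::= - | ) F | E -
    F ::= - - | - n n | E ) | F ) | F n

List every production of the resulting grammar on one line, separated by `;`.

Left recursion appears on E, F.
For E: α = {-}, β = {-, ) F}. Rewrite as E → β E' and E' → α E' | ε.
For F: α = {), n}, β = {- -, - n n, E )}. Rewrite as F → β F' and F' → α F' | ε.

E ::= - E' | ) F E'; F ::= - - F' | - n n F' | E ) F'; E' ::= - E' | epsilon; F' ::= ) F' | n F' | epsilon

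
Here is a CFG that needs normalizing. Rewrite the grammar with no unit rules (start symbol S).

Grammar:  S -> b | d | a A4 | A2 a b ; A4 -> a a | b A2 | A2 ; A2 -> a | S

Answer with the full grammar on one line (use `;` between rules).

S -> b | d | a A4 | A2 a b; A4 -> a a | b A2 | a | b | d | a A4 | A2 a b; A2 -> a | b | d | a A4 | A2 a b

Unit pairs: A2 ⇒* {S}; A4 ⇒* {A2, S}.
Replace each nonterminal's rules with the union of the non-unit rules of every nonterminal it unit-derives.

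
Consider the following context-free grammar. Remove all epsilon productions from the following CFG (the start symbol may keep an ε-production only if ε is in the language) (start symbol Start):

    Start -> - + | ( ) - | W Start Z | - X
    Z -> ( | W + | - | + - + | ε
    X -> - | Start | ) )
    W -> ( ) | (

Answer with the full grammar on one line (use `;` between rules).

Start -> - + | ( ) - | W Start Z | W Start | - X; Z -> ( | W + | - | + - +; X -> - | Start | ) ); W -> ( ) | (

Nullable nonterminals: {Z}.
ε ∉ L(G), so no ε-production is kept.
Expand every rule over subsets of its nullable positions: Start → W Start Z gives W Start Z | W Start.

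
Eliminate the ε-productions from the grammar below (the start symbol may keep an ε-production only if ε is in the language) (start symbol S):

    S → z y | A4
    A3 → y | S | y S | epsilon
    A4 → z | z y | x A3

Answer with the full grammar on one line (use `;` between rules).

S → z y | A4; A3 → y | S | y S; A4 → z | z y | x A3 | x

Nullable nonterminals: {A3}.
ε ∉ L(G), so no ε-production is kept.
Expand every rule over subsets of its nullable positions: A4 → x A3 gives x A3 | x.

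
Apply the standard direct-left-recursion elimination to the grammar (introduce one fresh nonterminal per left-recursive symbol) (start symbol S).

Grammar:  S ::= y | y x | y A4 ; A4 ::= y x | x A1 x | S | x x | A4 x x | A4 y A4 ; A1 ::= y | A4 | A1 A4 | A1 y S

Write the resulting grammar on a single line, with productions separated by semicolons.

S ::= y | y x | y A4; A4 ::= y x A4' | x A1 x A4' | S A4' | x x A4'; A1 ::= y A1' | A4 A1'; A4' ::= x x A4' | y A4 A4' | ε; A1' ::= A4 A1' | y S A1' | ε

Directly left-recursive nonterminals: A4, A1.
For A4: α = {x x, y A4}, β = {y x, x A1 x, S, x x}. Rewrite as A4 → β A4' and A4' → α A4' | ε.
For A1: α = {A4, y S}, β = {y, A4}. Rewrite as A1 → β A1' and A1' → α A1' | ε.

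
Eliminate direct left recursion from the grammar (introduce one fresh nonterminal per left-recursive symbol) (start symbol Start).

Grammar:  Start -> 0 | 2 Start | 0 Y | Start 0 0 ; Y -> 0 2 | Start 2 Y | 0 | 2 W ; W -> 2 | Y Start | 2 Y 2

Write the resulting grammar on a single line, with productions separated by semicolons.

Left recursion appears on Start.
For Start: α = {0 0}, β = {0, 2 Start, 0 Y}. Rewrite as Start → β Start1 and Start1 → α Start1 | ε.

Start -> 0 Start1 | 2 Start Start1 | 0 Y Start1; Y -> 0 2 | Start 2 Y | 0 | 2 W; W -> 2 | Y Start | 2 Y 2; Start1 -> 0 0 Start1 | ε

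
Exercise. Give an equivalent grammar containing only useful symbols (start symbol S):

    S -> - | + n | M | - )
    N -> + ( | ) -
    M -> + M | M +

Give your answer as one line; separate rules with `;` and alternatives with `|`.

Generating nonterminals: {N, S}.
Reachable from S after that: {S}.
Removed useless symbols: {M, N} and every production mentioning them.

S -> - | + n | - )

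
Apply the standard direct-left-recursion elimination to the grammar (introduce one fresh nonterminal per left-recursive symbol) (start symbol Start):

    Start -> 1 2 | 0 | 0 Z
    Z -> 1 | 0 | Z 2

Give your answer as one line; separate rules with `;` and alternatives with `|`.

Left recursion appears on Z.
For Z: α = {2}, β = {1, 0}. Rewrite as Z → β Z1 and Z1 → α Z1 | ε.

Start -> 1 2 | 0 | 0 Z; Z -> 1 Z1 | 0 Z1; Z1 -> 2 Z1 | ε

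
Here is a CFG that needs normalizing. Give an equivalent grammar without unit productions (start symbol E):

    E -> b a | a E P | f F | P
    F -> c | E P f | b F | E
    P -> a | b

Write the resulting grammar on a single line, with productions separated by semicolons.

Unit pairs: E ⇒* {P}; F ⇒* {E, P}.
For each unit pair (A, B), copy every non-unit production of B to A, then drop all unit productions.

E -> b a | a E P | f F | a | b; F -> b a | a E P | f F | c | E P f | b F | a | b; P -> a | b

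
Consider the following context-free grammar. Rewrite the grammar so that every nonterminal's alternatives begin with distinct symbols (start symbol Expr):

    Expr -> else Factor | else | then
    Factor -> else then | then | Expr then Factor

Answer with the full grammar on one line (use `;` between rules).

Expr has alternatives sharing prefix 'else': factor to Expr → else Expr1 with Expr1 → Factor | ε.

Expr -> then | else Expr1; Factor -> else then | then | Expr then Factor; Expr1 -> Factor | ε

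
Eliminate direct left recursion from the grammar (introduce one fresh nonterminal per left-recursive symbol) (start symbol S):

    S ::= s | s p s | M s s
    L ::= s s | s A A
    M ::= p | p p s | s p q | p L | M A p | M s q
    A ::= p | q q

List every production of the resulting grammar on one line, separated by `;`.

M is directly left-recursive.
For M: α = {A p, s q}, β = {p, p p s, s p q, p L}. Rewrite as M → β M' and M' → α M' | ε.

S ::= s | s p s | M s s; L ::= s s | s A A; M ::= p M' | p p s M' | s p q M' | p L M'; A ::= p | q q; M' ::= A p M' | s q M' | ε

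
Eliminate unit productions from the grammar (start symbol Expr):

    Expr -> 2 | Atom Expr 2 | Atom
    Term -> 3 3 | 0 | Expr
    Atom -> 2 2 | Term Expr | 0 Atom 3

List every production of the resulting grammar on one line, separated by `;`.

Unit pairs: Expr ⇒* {Atom}; Term ⇒* {Atom, Expr}.
Replace each nonterminal's rules with the union of the non-unit rules of every nonterminal it unit-derives.

Expr -> 2 2 | Term Expr | 0 Atom 3 | 2 | Atom Expr 2; Term -> 3 3 | 0 | 2 2 | Term Expr | 0 Atom 3 | 2 | Atom Expr 2; Atom -> 2 2 | Term Expr | 0 Atom 3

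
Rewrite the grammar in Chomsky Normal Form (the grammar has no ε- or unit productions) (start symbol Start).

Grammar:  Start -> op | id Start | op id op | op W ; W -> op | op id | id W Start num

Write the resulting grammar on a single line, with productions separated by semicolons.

Introduce a nonterminal for each terminal appearing in a rule of length ≥ 2: X1 → id, X2 → op, X3 → num.
Binarize each right-hand side of length ≥ 3 by chaining fresh nonterminals (Y1, Y2, …): affected rules were Start → X2 X1 X2; W → X1 W Start X3.

Start -> op | X1 Start | X2 Y1 | X2 W; W -> op | X2 X1 | X1 Y2; X1 -> id; X2 -> op; X3 -> num; Y1 -> X1 X2; Y2 -> W Y3; Y3 -> Start X3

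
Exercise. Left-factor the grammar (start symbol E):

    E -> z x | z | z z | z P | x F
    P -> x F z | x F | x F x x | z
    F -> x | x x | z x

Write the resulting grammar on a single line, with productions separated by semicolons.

E -> x F | z E'; P -> z | x F P'; F -> z x | x F'; E' -> x | ε | z | P; P' -> z | ε | x x; F' -> ε | x

E has alternatives sharing prefix 'z': factor to E → z E' with E' → x | ε | z | P.
P has alternatives sharing prefix 'x F': factor to P → x F P' with P' → z | ε | x x.
F has alternatives sharing prefix 'x': factor to F → x F' with F' → ε | x.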